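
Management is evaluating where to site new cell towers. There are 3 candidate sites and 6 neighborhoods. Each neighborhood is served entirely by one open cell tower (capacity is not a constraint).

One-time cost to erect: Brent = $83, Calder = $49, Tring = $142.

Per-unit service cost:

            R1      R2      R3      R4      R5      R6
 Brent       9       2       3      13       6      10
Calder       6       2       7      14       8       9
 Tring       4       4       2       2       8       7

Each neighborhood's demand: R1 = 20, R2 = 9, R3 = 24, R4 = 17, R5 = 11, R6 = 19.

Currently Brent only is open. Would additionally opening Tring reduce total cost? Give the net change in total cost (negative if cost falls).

Current service cost with {Brent}: 747.
Adding Tring: each neighborhood re-picks its cheapest; new service cost 379, saving 368.
Extra fixed cost: 142. Net change = 142 − 368 = -226.
(Totals: 830 → 604.)

Yes — net change −226 (cost falls by 226).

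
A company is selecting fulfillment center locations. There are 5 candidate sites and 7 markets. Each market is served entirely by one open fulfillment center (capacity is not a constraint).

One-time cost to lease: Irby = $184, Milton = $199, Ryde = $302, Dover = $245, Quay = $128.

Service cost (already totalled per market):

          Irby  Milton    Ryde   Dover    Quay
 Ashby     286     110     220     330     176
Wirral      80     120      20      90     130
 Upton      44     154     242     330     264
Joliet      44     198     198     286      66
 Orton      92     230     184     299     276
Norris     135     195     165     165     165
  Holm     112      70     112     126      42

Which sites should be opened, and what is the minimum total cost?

For any fixed open set, each market goes to its cheapest open site; total = fixed + service.
{Irby, Quay}: Ashby→Quay 176, Wirral→Irby 80, Upton→Irby 44, Joliet→Irby 44, Orton→Irby 92, Norris→Irby 135, Holm→Quay 42. Service 613; fixed 312; total 925.
{Irby, Milton}: Ashby→Milton 110, Wirral→Irby 80, Upton→Irby 44, Joliet→Irby 44, Orton→Irby 92, Norris→Irby 135, Holm→Milton 70. Service 575; fixed 383; total 958.
{Irby}: Ashby→Irby 286, Wirral→Irby 80, Upton→Irby 44, Joliet→Irby 44, Orton→Irby 92, Norris→Irby 135, Holm→Irby 112. Service 793; fixed 184; total 977.
{Irby, Milton, Ryde, Dover, Quay}: Ashby→Milton 110, Wirral→Ryde 20, Upton→Irby 44, Joliet→Irby 44, Orton→Irby 92, Norris→Irby 135, Holm→Quay 42. Service 487; fixed 1058; total 1545.
No other subset beats 925.

Open Irby and Quay; minimum total cost 925.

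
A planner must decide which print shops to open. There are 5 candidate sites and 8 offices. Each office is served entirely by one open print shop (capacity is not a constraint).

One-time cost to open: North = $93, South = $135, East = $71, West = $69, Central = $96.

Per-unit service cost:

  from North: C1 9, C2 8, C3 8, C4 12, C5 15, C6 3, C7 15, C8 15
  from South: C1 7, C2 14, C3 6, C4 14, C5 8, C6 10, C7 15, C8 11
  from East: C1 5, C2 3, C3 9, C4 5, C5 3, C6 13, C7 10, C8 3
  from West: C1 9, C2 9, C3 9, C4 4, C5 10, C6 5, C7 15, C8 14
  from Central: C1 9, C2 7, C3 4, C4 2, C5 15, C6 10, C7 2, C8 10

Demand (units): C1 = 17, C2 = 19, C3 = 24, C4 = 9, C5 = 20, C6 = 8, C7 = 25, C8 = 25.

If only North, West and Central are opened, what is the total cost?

Total cost: 1182

Each office is assigned to its cheapest site among the open ones.
{North, West, Central}: C1→North 9·17=153, C2→Central 7·19=133, C3→Central 4·24=96, C4→Central 2·9=18, C5→West 10·20=200, C6→North 3·8=24, C7→Central 2·25=50, C8→Central 10·25=250. Service 924; fixed 258; total 1182.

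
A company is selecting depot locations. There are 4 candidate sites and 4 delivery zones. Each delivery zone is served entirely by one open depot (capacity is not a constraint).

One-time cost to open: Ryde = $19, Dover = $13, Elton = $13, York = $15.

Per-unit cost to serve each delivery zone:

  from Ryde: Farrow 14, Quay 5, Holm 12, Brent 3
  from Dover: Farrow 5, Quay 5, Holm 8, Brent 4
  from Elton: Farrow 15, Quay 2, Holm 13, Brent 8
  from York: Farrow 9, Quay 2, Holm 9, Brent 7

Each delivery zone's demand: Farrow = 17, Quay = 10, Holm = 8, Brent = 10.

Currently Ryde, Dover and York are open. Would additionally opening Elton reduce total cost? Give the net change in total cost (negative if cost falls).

No — net change +13 (cost rises by 13).

Current service cost with {Ryde, Dover, York}: 199.
Adding Elton: each delivery zone re-picks its cheapest; new service cost 199, saving 0.
Extra fixed cost: 13. Net change = 13 − 0 = 13.
(Totals: 246 → 259.)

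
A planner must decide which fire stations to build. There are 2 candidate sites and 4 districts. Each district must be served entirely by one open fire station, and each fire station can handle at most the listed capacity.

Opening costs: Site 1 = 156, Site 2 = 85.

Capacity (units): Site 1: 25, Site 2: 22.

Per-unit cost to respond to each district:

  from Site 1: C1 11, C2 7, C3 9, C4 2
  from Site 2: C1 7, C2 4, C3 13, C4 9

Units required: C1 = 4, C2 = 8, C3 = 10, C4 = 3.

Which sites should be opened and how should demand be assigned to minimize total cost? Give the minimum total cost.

Open {Site 1}: C1→Site 1 11·4=44, C2→Site 1 7·8=56, C3→Site 1 9·10=90, C4→Site 1 2·3=6.
Loads: Site 1 carries 25/25. Service 196; fixed 156; total 352.
Next best feasible plan costs 397.

Minimum total cost: 352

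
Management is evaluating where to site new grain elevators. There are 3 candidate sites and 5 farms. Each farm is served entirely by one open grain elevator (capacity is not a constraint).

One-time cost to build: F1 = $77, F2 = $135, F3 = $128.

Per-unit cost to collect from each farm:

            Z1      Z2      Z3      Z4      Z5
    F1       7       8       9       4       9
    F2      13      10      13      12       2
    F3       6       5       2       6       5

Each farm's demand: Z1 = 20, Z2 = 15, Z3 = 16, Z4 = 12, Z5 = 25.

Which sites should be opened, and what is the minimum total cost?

Open F3 only; minimum total cost 552.

For any fixed open set, each farm goes to its cheapest open site; total = fixed + service.
{F3}: Z1→F3 6·20=120, Z2→F3 5·15=75, Z3→F3 2·16=32, Z4→F3 6·12=72, Z5→F3 5·25=125. Service 424; fixed 128; total 552.
{F1, F3}: service 400 + fixed 205 = 605
{F2, F3}: Z1→F3 6·20=120, Z2→F3 5·15=75, Z3→F3 2·16=32, Z4→F3 6·12=72, Z5→F2 2·25=50. Service 349; fixed 263; total 612.
{F1, F2, F3}: service 325 + fixed 340 = 665
No other subset beats 552.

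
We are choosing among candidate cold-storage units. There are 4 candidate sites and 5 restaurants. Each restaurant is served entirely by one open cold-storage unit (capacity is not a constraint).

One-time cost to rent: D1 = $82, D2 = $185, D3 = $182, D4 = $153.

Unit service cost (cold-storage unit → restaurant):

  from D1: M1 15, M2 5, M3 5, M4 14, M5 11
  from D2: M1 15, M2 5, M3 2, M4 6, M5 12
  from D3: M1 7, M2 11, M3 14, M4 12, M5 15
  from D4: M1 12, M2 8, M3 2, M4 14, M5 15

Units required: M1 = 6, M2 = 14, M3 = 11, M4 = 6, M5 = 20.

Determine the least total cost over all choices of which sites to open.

Minimum total cost: 601

For any fixed open set, each restaurant goes to its cheapest open site; total = fixed + service.
{D1}: M1→D1 15·6=90, M2→D1 5·14=70, M3→D1 5·11=55, M4→D1 14·6=84, M5→D1 11·20=220. Service 519; fixed 82; total 601.
{D2}: M1→D2 15·6=90, M2→D2 5·14=70, M3→D2 2·11=22, M4→D2 6·6=36, M5→D2 12·20=240. Service 458; fixed 185; total 643.
{D1, D4}: service 468 + fixed 235 = 703
{D1, D2, D3, D4}: M1→D3 7·6=42, M2→D1 5·14=70, M3→D2 2·11=22, M4→D2 6·6=36, M5→D1 11·20=220. Service 390; fixed 602; total 992.
(All 15 nonempty subsets were checked; D1 only is lowest.)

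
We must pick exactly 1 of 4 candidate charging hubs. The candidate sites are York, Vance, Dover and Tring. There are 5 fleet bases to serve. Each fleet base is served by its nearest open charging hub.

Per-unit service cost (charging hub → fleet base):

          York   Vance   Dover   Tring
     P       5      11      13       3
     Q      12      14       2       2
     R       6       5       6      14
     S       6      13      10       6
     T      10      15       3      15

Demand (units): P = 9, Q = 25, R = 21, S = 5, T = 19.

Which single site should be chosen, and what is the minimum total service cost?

With exactly 1 open, each fleet base uses its cheapest among the chosen.
{Dover}: P→Dover 13·9=117, Q→Dover 2·25=50, R→Dover 6·21=126, S→Dover 10·5=50, T→Dover 3·19=57. Service cost 400.
{Tring}: service cost 686
{York}: service cost 691
Among all 4 size-1 choices, {Dover} is lowest.

Choose Dover only; total service cost 400.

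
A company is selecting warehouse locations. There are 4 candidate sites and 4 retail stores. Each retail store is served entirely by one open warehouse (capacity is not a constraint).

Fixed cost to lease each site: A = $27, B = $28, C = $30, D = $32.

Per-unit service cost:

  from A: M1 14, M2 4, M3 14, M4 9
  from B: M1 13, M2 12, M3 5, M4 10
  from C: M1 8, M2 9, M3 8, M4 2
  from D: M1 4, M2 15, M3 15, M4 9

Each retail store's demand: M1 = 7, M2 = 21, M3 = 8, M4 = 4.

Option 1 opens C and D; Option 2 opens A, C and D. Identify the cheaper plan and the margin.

Option 2 is cheaper by 78.

Option 1: {C, D}: M1→D 4·7=28, M2→C 9·21=189, M3→C 8·8=64, M4→C 2·4=8. Service 289; fixed 62; total 351.
Option 2: {A, C, D}: M1→D 4·7=28, M2→A 4·21=84, M3→C 8·8=64, M4→C 2·4=8. Service 184; fixed 89; total 273.
Difference: |351 − 273| = 78.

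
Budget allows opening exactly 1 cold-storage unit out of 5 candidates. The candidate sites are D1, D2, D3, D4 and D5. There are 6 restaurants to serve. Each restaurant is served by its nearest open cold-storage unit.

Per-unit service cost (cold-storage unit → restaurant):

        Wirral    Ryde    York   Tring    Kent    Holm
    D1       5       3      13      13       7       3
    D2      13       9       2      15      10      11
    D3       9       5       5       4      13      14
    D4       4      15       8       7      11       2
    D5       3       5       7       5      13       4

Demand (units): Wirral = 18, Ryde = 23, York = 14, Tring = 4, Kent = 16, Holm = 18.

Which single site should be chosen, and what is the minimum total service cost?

With exactly 1 open, each restaurant uses its cheapest among the chosen.
{D1}: Wirral→D1 5·18=90, Ryde→D1 3·23=69, York→D1 13·14=182, Tring→D1 13·4=52, Kent→D1 7·16=112, Holm→D1 3·18=54. Service cost 559.
{D5}: service cost 567
{D4}: service cost 769
Among all 5 size-1 choices, {D1} is lowest.

Choose D1 only; total service cost 559.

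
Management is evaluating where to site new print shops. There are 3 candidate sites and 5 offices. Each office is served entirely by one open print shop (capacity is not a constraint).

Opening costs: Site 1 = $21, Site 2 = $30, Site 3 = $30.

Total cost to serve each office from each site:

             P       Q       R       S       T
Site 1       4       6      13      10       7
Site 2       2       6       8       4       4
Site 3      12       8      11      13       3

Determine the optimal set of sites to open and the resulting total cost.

Open Site 2 only; minimum total cost 54.

For any fixed open set, each office goes to its cheapest open site; total = fixed + service.
{Site 2}: P→Site 2 2, Q→Site 2 6, R→Site 2 8, S→Site 2 4, T→Site 2 4. Service 24; fixed 30; total 54.
{Site 1}: P→Site 1 4, Q→Site 1 6, R→Site 1 13, S→Site 1 10, T→Site 1 7. Service 40; fixed 21; total 61.
{Site 1, Site 2}: service 24 + fixed 51 = 75
{Site 1, Site 2, Site 3}: service 23 + fixed 81 = 104
(All 7 nonempty subsets were checked; Site 2 only is lowest.)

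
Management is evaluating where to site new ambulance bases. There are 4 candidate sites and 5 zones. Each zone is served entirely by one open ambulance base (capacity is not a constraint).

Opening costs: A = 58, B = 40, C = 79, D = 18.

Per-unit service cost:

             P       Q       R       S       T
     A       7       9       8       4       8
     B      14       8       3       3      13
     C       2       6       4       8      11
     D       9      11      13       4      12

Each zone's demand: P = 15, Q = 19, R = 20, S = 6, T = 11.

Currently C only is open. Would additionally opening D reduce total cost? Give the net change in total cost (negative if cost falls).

Yes — net change −6 (cost falls by 6).

Current service cost with {C}: 393.
Adding D: each zone re-picks its cheapest; new service cost 369, saving 24.
Extra fixed cost: 18. Net change = 18 − 24 = -6.
(Totals: 472 → 466.)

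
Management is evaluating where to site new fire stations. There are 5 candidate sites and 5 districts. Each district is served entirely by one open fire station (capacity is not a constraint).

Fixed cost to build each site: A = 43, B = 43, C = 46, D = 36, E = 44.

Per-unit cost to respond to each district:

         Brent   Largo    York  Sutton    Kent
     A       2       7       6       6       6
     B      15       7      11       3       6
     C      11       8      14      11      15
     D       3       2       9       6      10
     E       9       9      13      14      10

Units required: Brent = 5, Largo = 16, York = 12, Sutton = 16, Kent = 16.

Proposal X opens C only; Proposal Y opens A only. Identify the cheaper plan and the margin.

Proposal Y is cheaper by 384.

Proposal X: {C}: Brent→C 11·5=55, Largo→C 8·16=128, York→C 14·12=168, Sutton→C 11·16=176, Kent→C 15·16=240. Service 767; fixed 46; total 813.
Proposal Y: {A}: Brent→A 2·5=10, Largo→A 7·16=112, York→A 6·12=72, Sutton→A 6·16=96, Kent→A 6·16=96. Service 386; fixed 43; total 429.
Difference: |813 − 429| = 384.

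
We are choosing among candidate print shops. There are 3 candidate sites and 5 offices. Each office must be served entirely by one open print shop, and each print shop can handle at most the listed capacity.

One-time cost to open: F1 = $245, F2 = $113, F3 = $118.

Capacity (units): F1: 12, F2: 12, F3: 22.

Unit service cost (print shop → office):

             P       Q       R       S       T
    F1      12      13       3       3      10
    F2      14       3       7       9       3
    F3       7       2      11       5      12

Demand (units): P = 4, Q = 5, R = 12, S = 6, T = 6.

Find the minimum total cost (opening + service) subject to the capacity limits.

Open {F2, F3}: P→F3 7·4=28, Q→F2 3·5=15, R→F3 11·12=132, S→F3 5·6=30, T→F2 3·6=18.
Loads: F2 carries 11/12, F3 carries 22/22. Service 223; fixed 231; total 454.
Next best feasible plan costs 455.

Minimum total cost: 454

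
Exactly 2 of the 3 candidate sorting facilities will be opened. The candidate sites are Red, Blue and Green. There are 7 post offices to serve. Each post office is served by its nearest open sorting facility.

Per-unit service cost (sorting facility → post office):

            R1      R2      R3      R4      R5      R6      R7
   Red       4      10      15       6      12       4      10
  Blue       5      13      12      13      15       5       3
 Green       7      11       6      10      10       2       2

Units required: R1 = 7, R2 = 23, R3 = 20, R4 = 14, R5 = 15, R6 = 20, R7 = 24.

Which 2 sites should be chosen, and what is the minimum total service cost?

With exactly 2 open, each post office uses its cheapest among the chosen.
{Red, Green}: R1→Red 4·7=28, R2→Red 10·23=230, R3→Green 6·20=120, R4→Red 6·14=84, R5→Green 10·15=150, R6→Green 2·20=40, R7→Green 2·24=48. Service cost 700.
{Blue, Green}: service cost 786
{Red, Blue}: service cost 914
Among all 3 size-2 choices, {Red, Green} is lowest.

Choose Red and Green; total service cost 700.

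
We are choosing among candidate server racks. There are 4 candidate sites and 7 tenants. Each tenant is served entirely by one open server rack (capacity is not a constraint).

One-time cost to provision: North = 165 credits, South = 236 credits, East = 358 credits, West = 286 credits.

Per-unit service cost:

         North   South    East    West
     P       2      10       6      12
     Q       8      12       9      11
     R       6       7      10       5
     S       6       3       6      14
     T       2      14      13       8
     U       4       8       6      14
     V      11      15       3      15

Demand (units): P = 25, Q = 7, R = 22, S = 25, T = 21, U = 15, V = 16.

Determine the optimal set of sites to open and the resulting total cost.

Open North only; minimum total cost 831.

For any fixed open set, each tenant goes to its cheapest open site; total = fixed + service.
{North}: P→North 2·25=50, Q→North 8·7=56, R→North 6·22=132, S→North 6·25=150, T→North 2·21=42, U→North 4·15=60, V→North 11·16=176. Service 666; fixed 165; total 831.
{North, South}: service 591 + fixed 401 = 992
{North, East}: P→North 2·25=50, Q→North 8·7=56, R→North 6·22=132, S→North 6·25=150, T→North 2·21=42, U→North 4·15=60, V→East 3·16=48. Service 538; fixed 523; total 1061.
{North, South, East, West}: P→North 2·25=50, Q→North 8·7=56, R→West 5·22=110, S→South 3·25=75, T→North 2·21=42, U→North 4·15=60, V→East 3·16=48. Service 441; fixed 1045; total 1486.
No other subset beats 831.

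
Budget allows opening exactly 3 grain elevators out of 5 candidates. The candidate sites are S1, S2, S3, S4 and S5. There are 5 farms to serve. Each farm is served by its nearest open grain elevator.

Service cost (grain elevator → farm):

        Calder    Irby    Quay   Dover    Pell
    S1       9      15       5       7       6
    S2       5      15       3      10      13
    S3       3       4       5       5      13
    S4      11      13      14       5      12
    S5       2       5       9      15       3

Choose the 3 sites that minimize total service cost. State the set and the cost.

Choose S2, S3 and S5; total service cost 17.

With exactly 3 open, each farm uses its cheapest among the chosen.
{S2, S3, S5}: Calder→S5 2, Irby→S3 4, Quay→S2 3, Dover→S3 5, Pell→S5 3. Service cost 17.
{S2, S4, S5}: service cost 18
{S1, S3, S5}: service cost 19
Among all 10 size-3 choices, {S2, S3, S5} is lowest.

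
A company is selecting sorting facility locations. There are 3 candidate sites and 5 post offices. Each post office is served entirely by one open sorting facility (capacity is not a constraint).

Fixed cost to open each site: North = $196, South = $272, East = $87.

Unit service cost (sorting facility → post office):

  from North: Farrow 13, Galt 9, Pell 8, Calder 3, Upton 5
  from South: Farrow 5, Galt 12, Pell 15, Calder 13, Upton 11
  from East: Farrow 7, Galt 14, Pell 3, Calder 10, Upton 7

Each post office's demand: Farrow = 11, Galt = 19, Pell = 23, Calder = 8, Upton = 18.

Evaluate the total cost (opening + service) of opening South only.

Each post office is assigned to its cheapest site among the open ones.
{South}: Farrow→South 5·11=55, Galt→South 12·19=228, Pell→South 15·23=345, Calder→South 13·8=104, Upton→South 11·18=198. Service 930; fixed 272; total 1202.

Total cost: 1202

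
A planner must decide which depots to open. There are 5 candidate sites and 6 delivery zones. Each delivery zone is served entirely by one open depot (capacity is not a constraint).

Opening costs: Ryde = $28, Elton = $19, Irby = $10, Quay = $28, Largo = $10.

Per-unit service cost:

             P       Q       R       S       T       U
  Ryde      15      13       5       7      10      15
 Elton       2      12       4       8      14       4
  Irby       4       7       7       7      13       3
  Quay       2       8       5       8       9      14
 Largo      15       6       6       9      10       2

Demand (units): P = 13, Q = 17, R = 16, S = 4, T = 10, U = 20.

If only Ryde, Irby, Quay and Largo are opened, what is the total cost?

Total cost: 442

Each delivery zone is assigned to its cheapest site among the open ones.
{Ryde, Irby, Quay, Largo}: P→Quay 2·13=26, Q→Largo 6·17=102, R→Ryde 5·16=80, S→Ryde 7·4=28, T→Quay 9·10=90, U→Largo 2·20=40. Service 366; fixed 76; total 442.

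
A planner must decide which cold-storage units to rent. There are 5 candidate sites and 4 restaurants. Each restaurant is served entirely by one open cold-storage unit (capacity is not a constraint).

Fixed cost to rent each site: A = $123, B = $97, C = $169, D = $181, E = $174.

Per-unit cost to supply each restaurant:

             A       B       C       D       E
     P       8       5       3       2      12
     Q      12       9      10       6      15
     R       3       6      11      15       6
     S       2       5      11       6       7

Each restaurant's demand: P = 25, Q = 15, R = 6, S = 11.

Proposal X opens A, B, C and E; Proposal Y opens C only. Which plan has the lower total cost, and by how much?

Proposal X: {A, B, C, E}: P→C 3·25=75, Q→B 9·15=135, R→A 3·6=18, S→A 2·11=22. Service 250; fixed 563; total 813.
Proposal Y: {C}: P→C 3·25=75, Q→C 10·15=150, R→C 11·6=66, S→C 11·11=121. Service 412; fixed 169; total 581.
Difference: |813 − 581| = 232.

Proposal Y is cheaper by 232.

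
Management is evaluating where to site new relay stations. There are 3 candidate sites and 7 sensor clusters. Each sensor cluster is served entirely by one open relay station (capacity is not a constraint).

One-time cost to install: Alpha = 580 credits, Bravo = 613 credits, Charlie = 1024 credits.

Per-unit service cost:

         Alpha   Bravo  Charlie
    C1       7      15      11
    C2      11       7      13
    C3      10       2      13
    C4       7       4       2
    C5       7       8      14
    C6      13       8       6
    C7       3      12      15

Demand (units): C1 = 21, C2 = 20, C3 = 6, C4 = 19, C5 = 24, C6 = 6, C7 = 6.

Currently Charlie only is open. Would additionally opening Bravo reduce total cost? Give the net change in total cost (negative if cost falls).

Current service cost with {Charlie}: 1069.
Adding Bravo: each sensor cluster re-picks its cheapest; new service cost 721, saving 348.
Extra fixed cost: 613. Net change = 613 − 348 = 265.
(Totals: 2093 → 2358.)

No — net change +265 (cost rises by 265).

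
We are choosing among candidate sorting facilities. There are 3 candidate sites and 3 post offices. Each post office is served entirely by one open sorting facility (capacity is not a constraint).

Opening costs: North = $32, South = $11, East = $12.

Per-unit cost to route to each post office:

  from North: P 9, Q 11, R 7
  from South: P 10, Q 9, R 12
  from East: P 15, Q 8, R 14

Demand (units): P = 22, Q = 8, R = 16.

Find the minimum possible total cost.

For any fixed open set, each post office goes to its cheapest open site; total = fixed + service.
{North, East}: P→North 9·22=198, Q→East 8·8=64, R→North 7·16=112. Service 374; fixed 44; total 418.
{North, South}: P→North 9·22=198, Q→South 9·8=72, R→North 7·16=112. Service 382; fixed 43; total 425.
{North, South, East}: service 374 + fixed 55 = 429
{South}: service 484 + fixed 11 = 495
(All 7 nonempty subsets were checked; North and East is lowest.)

Minimum total cost: 418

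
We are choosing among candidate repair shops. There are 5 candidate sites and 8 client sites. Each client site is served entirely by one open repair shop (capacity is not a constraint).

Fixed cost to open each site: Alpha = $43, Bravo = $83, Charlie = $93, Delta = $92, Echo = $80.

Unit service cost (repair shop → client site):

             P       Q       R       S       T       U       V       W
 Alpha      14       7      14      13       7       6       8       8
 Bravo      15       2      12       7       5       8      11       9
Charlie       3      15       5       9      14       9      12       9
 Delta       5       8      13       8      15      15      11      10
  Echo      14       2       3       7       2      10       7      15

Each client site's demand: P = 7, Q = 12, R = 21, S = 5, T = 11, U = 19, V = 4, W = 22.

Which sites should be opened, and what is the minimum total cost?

For any fixed open set, each client site goes to its cheapest open site; total = fixed + service.
{Alpha, Echo}: P→Alpha 14·7=98, Q→Echo 2·12=24, R→Echo 3·21=63, S→Echo 7·5=35, T→Echo 2·11=22, U→Alpha 6·19=114, V→Echo 7·4=28, W→Alpha 8·22=176. Service 560; fixed 123; total 683.
{Alpha, Charlie, Echo}: P→Charlie 3·7=21, Q→Echo 2·12=24, R→Echo 3·21=63, S→Echo 7·5=35, T→Echo 2·11=22, U→Alpha 6·19=114, V→Echo 7·4=28, W→Alpha 8·22=176. Service 483; fixed 216; total 699.
{Alpha, Delta, Echo}: P→Delta 5·7=35, Q→Echo 2·12=24, R→Echo 3·21=63, S→Echo 7·5=35, T→Echo 2·11=22, U→Alpha 6·19=114, V→Echo 7·4=28, W→Alpha 8·22=176. Service 497; fixed 215; total 712.
{Alpha, Bravo, Charlie, Delta, Echo}: service 483 + fixed 391 = 874
No other subset beats 683.

Open Alpha and Echo; minimum total cost 683.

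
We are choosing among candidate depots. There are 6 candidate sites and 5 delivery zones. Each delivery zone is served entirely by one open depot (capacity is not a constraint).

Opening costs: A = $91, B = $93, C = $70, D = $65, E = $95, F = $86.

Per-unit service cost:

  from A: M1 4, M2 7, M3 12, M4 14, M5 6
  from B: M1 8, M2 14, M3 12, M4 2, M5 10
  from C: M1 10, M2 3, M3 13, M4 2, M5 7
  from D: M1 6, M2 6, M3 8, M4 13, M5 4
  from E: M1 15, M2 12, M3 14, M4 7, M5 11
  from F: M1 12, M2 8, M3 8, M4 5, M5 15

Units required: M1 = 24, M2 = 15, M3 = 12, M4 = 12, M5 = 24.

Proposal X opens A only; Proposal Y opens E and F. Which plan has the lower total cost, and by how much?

Proposal X is cheaper by 261.

Proposal X: {A}: M1→A 4·24=96, M2→A 7·15=105, M3→A 12·12=144, M4→A 14·12=168, M5→A 6·24=144. Service 657; fixed 91; total 748.
Proposal Y: {E, F}: M1→F 12·24=288, M2→F 8·15=120, M3→F 8·12=96, M4→F 5·12=60, M5→E 11·24=264. Service 828; fixed 181; total 1009.
Difference: |748 − 1009| = 261.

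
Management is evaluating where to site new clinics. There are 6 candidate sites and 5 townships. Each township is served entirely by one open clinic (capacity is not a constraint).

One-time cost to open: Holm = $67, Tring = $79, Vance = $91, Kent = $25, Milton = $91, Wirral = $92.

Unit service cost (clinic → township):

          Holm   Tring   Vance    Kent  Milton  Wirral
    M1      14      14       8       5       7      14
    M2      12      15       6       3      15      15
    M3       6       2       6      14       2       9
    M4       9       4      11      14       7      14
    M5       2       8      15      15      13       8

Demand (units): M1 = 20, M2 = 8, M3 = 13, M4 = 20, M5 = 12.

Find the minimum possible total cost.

Minimum total cost: 425

For any fixed open set, each township goes to its cheapest open site; total = fixed + service.
{Holm, Tring, Kent}: M1→Kent 5·20=100, M2→Kent 3·8=24, M3→Tring 2·13=26, M4→Tring 4·20=80, M5→Holm 2·12=24. Service 254; fixed 171; total 425.
{Tring, Kent}: service 326 + fixed 104 = 430
{Holm, Kent, Milton}: service 314 + fixed 183 = 497
{Holm, Tring, Vance, Kent, Milton, Wirral}: service 254 + fixed 445 = 699
No other subset beats 425.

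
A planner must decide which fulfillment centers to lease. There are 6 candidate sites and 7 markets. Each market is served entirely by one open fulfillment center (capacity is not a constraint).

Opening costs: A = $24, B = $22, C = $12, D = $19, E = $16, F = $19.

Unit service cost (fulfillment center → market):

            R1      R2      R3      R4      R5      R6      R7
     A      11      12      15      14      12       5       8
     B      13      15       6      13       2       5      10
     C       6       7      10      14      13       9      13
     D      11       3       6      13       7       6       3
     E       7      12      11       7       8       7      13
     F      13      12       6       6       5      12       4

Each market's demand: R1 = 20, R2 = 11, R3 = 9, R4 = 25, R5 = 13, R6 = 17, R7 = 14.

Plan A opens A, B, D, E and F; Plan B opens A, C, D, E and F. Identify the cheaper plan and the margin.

Plan A is cheaper by 9.

Plan A: {A, B, D, E, F}: R1→E 7·20=140, R2→D 3·11=33, R3→B 6·9=54, R4→F 6·25=150, R5→B 2·13=26, R6→A 5·17=85, R7→D 3·14=42. Service 530; fixed 100; total 630.
Plan B: {A, C, D, E, F}: R1→C 6·20=120, R2→D 3·11=33, R3→D 6·9=54, R4→F 6·25=150, R5→F 5·13=65, R6→A 5·17=85, R7→D 3·14=42. Service 549; fixed 90; total 639.
Difference: |630 − 639| = 9.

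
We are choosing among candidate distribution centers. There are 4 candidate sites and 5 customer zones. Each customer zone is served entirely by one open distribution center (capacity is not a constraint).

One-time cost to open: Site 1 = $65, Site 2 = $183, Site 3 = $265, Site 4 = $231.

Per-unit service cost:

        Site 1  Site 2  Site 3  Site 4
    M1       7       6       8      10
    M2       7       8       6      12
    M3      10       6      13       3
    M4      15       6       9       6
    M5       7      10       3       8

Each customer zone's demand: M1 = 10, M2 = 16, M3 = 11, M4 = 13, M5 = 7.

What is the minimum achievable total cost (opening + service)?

For any fixed open set, each customer zone goes to its cheapest open site; total = fixed + service.
{Site 2}: M1→Site 2 6·10=60, M2→Site 2 8·16=128, M3→Site 2 6·11=66, M4→Site 2 6·13=78, M5→Site 2 10·7=70. Service 402; fixed 183; total 585.
{Site 1}: service 536 + fixed 65 = 601
{Site 1, Site 2}: service 365 + fixed 248 = 613
{Site 1, Site 2, Site 3, Site 4}: service 288 + fixed 744 = 1032
No other subset beats 585.

Minimum total cost: 585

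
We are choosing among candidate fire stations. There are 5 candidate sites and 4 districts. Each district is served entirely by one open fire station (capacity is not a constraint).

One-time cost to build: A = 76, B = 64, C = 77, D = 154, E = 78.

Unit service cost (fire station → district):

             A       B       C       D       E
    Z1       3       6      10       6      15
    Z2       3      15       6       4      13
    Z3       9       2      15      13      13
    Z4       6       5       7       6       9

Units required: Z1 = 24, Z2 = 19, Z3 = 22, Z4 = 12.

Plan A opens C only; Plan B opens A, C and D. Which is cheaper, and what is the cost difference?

Plan B is cheaper by 139.

Plan A: {C}: Z1→C 10·24=240, Z2→C 6·19=114, Z3→C 15·22=330, Z4→C 7·12=84. Service 768; fixed 77; total 845.
Plan B: {A, C, D}: Z1→A 3·24=72, Z2→A 3·19=57, Z3→A 9·22=198, Z4→A 6·12=72. Service 399; fixed 307; total 706.
Difference: |845 − 706| = 139.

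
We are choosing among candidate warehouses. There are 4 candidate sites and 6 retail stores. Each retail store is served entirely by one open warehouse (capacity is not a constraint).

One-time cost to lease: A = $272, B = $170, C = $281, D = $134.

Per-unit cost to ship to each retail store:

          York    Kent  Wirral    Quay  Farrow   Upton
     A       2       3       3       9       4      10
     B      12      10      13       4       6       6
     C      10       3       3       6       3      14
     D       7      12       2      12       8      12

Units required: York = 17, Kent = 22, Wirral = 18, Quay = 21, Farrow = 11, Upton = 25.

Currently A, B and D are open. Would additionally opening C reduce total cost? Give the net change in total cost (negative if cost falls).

No — net change +270 (cost rises by 270).

Current service cost with {A, B, D}: 414.
Adding C: each retail store re-picks its cheapest; new service cost 403, saving 11.
Extra fixed cost: 281. Net change = 281 − 11 = 270.
(Totals: 990 → 1260.)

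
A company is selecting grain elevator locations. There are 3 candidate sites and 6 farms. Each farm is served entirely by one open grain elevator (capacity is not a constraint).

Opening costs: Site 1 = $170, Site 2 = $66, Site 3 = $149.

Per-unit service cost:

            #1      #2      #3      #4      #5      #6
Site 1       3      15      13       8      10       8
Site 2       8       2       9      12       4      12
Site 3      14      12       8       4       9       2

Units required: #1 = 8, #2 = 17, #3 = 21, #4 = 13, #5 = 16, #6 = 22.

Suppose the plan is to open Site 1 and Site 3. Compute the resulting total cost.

Total cost: 955

Each farm is assigned to its cheapest site among the open ones.
{Site 1, Site 3}: #1→Site 1 3·8=24, #2→Site 3 12·17=204, #3→Site 3 8·21=168, #4→Site 3 4·13=52, #5→Site 3 9·16=144, #6→Site 3 2·22=44. Service 636; fixed 319; total 955.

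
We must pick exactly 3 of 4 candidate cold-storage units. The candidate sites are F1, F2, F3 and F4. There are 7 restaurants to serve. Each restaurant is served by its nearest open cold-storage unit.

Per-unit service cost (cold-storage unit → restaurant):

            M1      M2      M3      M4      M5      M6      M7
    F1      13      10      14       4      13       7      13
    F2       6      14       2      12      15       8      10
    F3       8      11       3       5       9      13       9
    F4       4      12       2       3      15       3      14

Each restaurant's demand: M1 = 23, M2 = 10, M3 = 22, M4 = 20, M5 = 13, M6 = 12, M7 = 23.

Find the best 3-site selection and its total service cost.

With exactly 3 open, each restaurant uses its cheapest among the chosen.
{F1, F3, F4}: M1→F4 4·23=92, M2→F1 10·10=100, M3→F4 2·22=44, M4→F4 3·20=60, M5→F3 9·13=117, M6→F4 3·12=36, M7→F3 9·23=207. Service cost 656.
{F2, F3, F4}: service cost 666
{F1, F2, F4}: service cost 731
Among all 4 size-3 choices, {F1, F3, F4} is lowest.

Choose F1, F3 and F4; total service cost 656.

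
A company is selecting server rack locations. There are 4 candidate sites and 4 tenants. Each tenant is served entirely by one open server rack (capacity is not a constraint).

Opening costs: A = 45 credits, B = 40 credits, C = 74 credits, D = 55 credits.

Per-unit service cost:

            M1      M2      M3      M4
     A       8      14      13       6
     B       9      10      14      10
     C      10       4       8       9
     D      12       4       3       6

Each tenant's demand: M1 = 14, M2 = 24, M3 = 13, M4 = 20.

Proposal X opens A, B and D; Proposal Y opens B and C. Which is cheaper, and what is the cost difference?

Proposal X is cheaper by 113.

Proposal X: {A, B, D}: M1→A 8·14=112, M2→D 4·24=96, M3→D 3·13=39, M4→A 6·20=120. Service 367; fixed 140; total 507.
Proposal Y: {B, C}: M1→B 9·14=126, M2→C 4·24=96, M3→C 8·13=104, M4→C 9·20=180. Service 506; fixed 114; total 620.
Difference: |507 − 620| = 113.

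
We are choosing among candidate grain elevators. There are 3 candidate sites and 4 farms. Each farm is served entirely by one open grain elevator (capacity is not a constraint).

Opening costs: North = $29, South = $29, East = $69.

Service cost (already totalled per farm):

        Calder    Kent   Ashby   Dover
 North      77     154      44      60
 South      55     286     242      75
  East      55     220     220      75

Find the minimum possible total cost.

For any fixed open set, each farm goes to its cheapest open site; total = fixed + service.
{North}: Calder→North 77, Kent→North 154, Ashby→North 44, Dover→North 60. Service 335; fixed 29; total 364.
{North, South}: service 313 + fixed 58 = 371
{North, East}: Calder→East 55, Kent→North 154, Ashby→North 44, Dover→North 60. Service 313; fixed 98; total 411.
{North, South, East}: service 313 + fixed 127 = 440
No other subset beats 364.

Minimum total cost: 364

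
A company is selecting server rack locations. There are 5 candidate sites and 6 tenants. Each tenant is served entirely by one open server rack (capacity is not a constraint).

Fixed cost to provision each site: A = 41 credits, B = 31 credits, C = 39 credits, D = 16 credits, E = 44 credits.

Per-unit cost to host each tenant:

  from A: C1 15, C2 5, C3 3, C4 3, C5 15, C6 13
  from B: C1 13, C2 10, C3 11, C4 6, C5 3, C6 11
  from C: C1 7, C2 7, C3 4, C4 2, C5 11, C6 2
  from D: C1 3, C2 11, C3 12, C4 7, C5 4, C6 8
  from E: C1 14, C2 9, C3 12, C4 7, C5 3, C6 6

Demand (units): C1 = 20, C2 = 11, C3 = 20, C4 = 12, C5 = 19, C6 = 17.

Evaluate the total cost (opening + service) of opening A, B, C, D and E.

Each tenant is assigned to its cheapest site among the open ones.
{A, B, C, D, E}: C1→D 3·20=60, C2→A 5·11=55, C3→A 3·20=60, C4→C 2·12=24, C5→B 3·19=57, C6→C 2·17=34. Service 290; fixed 171; total 461.

Total cost: 461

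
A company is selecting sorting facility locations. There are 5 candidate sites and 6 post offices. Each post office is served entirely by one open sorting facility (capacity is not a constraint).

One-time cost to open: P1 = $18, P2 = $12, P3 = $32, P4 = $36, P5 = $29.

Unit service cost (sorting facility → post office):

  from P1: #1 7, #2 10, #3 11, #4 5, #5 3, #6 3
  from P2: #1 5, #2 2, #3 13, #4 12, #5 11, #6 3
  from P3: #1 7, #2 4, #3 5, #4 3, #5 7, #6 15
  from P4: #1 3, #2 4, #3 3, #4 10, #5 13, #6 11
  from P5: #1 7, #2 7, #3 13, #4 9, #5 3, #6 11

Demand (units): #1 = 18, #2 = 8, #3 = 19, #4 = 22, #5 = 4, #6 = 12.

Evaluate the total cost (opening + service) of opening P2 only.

Total cost: 709

Each post office is assigned to its cheapest site among the open ones.
{P2}: #1→P2 5·18=90, #2→P2 2·8=16, #3→P2 13·19=247, #4→P2 12·22=264, #5→P2 11·4=44, #6→P2 3·12=36. Service 697; fixed 12; total 709.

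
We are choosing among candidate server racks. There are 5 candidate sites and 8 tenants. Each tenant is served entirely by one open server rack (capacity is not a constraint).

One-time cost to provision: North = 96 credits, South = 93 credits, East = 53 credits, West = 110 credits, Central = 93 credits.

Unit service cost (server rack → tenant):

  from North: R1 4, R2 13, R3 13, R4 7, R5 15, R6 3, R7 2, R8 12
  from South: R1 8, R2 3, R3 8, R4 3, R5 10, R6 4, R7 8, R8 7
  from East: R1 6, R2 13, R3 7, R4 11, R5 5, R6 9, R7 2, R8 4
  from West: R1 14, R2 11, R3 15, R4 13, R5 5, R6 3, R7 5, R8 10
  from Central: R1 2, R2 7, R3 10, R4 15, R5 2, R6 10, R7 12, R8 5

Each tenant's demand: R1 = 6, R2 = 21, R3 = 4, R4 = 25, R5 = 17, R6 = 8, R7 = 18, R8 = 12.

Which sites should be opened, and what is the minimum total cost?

Open South and East; minimum total cost 549.

For any fixed open set, each tenant goes to its cheapest open site; total = fixed + service.
{South, East}: R1→East 6·6=36, R2→South 3·21=63, R3→East 7·4=28, R4→South 3·25=75, R5→East 5·17=85, R6→South 4·8=32, R7→East 2·18=36, R8→East 4·12=48. Service 403; fixed 146; total 549.
{South, East, Central}: service 328 + fixed 239 = 567
{North, South, Central}: R1→Central 2·6=12, R2→South 3·21=63, R3→South 8·4=32, R4→South 3·25=75, R5→Central 2·17=34, R6→North 3·8=24, R7→North 2·18=36, R8→Central 5·12=60. Service 336; fixed 282; total 618.
{North, South, East, West, Central}: R1→Central 2·6=12, R2→South 3·21=63, R3→East 7·4=28, R4→South 3·25=75, R5→Central 2·17=34, R6→North 3·8=24, R7→North 2·18=36, R8→East 4·12=48. Service 320; fixed 445; total 765.
No other subset beats 549.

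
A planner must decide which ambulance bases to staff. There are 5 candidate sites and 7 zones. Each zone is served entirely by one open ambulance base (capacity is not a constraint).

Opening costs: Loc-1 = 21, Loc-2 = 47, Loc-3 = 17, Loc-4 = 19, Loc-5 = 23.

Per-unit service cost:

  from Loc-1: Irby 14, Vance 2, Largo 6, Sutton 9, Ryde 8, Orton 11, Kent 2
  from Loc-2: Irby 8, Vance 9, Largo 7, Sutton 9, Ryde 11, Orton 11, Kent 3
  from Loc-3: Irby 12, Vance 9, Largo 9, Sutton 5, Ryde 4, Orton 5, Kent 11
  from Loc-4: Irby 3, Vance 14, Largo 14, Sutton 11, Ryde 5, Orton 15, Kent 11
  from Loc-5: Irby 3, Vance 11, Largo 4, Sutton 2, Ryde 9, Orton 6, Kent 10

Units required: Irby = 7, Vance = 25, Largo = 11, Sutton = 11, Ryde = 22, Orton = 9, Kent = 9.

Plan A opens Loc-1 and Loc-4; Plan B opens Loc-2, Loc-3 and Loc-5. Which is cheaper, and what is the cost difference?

Plan A is cheaper by 56.

Plan A: {Loc-1, Loc-4}: Irby→Loc-4 3·7=21, Vance→Loc-1 2·25=50, Largo→Loc-1 6·11=66, Sutton→Loc-1 9·11=99, Ryde→Loc-4 5·22=110, Orton→Loc-1 11·9=99, Kent→Loc-1 2·9=18. Service 463; fixed 40; total 503.
Plan B: {Loc-2, Loc-3, Loc-5}: Irby→Loc-5 3·7=21, Vance→Loc-2 9·25=225, Largo→Loc-5 4·11=44, Sutton→Loc-5 2·11=22, Ryde→Loc-3 4·22=88, Orton→Loc-3 5·9=45, Kent→Loc-2 3·9=27. Service 472; fixed 87; total 559.
Difference: |503 − 559| = 56.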